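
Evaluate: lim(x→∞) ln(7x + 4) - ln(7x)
This is an ∞-∞ indeterminate form.

Combine fractions or rationalize to convert ∞-∞ to 0/0 form:
  lim(x→∞) ln(7x + 4) - ln(7x) = 0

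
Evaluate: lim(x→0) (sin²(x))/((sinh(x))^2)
This is a 0/0 indeterminate form.

Apply L'Hôpital's rule: differentiate numerator and denominator separately.
  f(x) = sin(x)^2   ⇒   f'(x) = 2·sin(x)·cos(x)
  g(x) = sinh(x)^2   ⇒   g'(x) = 2·sinh(x)·cosh(x)
  lim(x→0) f'(x)/g'(x) = lim(x→0) (2·sin(x)·cos(x))/(2·sinh(x)·cosh(x))
  = 1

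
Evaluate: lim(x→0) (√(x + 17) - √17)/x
This is a standard limit.

Factor or rationalize the expression:
  lim(x→0) (√(x + 17) - √17)/x = sqrt(17)/34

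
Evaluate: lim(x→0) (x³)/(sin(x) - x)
This is a 0/0 indeterminate form.

Apply L'Hôpital's rule: differentiate numerator and denominator separately.
  f(x) = x^3   ⇒   f'(x) = 3·x^2
  g(x) = -x + sin(x)   ⇒   g'(x) = cos(x) - 1
  lim(x→0) f'(x)/g'(x) = lim(x→0) (3·x^2)/(cos(x) - 1)
  = -6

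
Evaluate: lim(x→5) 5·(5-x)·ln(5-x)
This is a 0·∞ indeterminate form.

Rewrite 0·∞ as a quotient (0/0 or ∞/∞ form), then apply L'Hôpital's rule:
  lim(x→5) 5·(5-x)·ln(5-x) = 0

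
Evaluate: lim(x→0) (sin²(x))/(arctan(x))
This is a 0/0 indeterminate form.

Apply L'Hôpital's rule: differentiate numerator and denominator separately.
  f(x) = sin(x)^2   ⇒   f'(x) = 2·sin(x)·cos(x)
  g(x) = atan(x)   ⇒   g'(x) = 1/(x^2 + 1)
  lim(x→0) f'(x)/g'(x) = lim(x→0) (2·sin(x)·cos(x))/(1/(x^2 + 1))
  = 0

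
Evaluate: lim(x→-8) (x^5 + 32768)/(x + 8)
This is a standard limit.

Factor or rationalize the expression:
  lim(x→-8) (x^5 + 32768)/(x + 8) = 20480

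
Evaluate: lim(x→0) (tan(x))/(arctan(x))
This is a 0/0 indeterminate form.

Apply L'Hôpital's rule: differentiate numerator and denominator separately.
  f(x) = tan(x)   ⇒   f'(x) = tan(x)^2 + 1
  g(x) = atan(x)   ⇒   g'(x) = 1/(x^2 + 1)
  lim(x→0) f'(x)/g'(x) = lim(x→0) (tan(x)^2 + 1)/(1/(x^2 + 1))
  = 1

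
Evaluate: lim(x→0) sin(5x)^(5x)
This is an exponential indeterminate form.

For exponential indeterminate forms, take the natural log:
  Let L = lim(x→0) sin(5x)^(5x)
  Then ln(L) = lim(x→0) [exponent × ln(base)]
  Evaluate using L'Hôpital or standard limits, then exponentiate.
  L = 1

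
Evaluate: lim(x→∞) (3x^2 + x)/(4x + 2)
This is an ∞/∞ indeterminate form.

Apply L'Hôpital's rule: differentiate numerator and denominator separately.
  f(x) = 3·x^2 + x   ⇒   f'(x) = 6·x + 1
  g(x) = 4·x + 2   ⇒   g'(x) = 4
  lim(x→∞) f'(x)/g'(x) = lim(x→∞) (6·x + 1)/(4)
  = ∞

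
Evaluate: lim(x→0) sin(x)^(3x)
This is an exponential indeterminate form.

For exponential indeterminate forms, take the natural log:
  Let L = lim(x→0) sin(x)^(3x)
  Then ln(L) = lim(x→0) [exponent × ln(base)]
  Evaluate using L'Hôpital or standard limits, then exponentiate.
  L = 1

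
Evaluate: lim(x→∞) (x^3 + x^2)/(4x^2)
This is an ∞/∞ indeterminate form.

Apply L'Hôpital's rule: differentiate numerator and denominator separately.
  f(x) = x^3 + x^2   ⇒   f'(x) = 3·x^2 + 2·x
  g(x) = 4·x^2   ⇒   g'(x) = 8·x
  lim(x→∞) f'(x)/g'(x) = lim(x→∞) (3·x^2 + 2·x)/(8·x)
  = ∞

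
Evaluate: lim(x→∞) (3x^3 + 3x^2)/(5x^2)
This is an ∞/∞ indeterminate form.

Apply L'Hôpital's rule: differentiate numerator and denominator separately.
  f(x) = 3·x^3 + 3·x^2   ⇒   f'(x) = 9·x^2 + 6·x
  g(x) = 5·x^2   ⇒   g'(x) = 10·x
  lim(x→∞) f'(x)/g'(x) = lim(x→∞) (9·x^2 + 6·x)/(10·x)
  = ∞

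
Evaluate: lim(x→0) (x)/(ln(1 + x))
This is a 0/0 indeterminate form.

Apply L'Hôpital's rule: differentiate numerator and denominator separately.
  f(x) = x   ⇒   f'(x) = 1
  g(x) = ln(x + 1)   ⇒   g'(x) = 1/(x + 1)
  lim(x→0) f'(x)/g'(x) = lim(x→0) (1)/(1/(x + 1))
  = 1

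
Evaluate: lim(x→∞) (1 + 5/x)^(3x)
This is an exponential indeterminate form.

For exponential indeterminate forms, take the natural log:
  Let L = lim(x→∞) (1 + 5/x)^(3x)
  Then ln(L) = lim(x→∞) [exponent × ln(base)]
  Evaluate using L'Hôpital or standard limits, then exponentiate.
  L = e^(15)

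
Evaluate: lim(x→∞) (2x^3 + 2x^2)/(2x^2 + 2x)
This is an ∞/∞ indeterminate form.

Apply L'Hôpital's rule: differentiate numerator and denominator separately.
  f(x) = 2·x^3 + 2·x^2   ⇒   f'(x) = 6·x^2 + 4·x
  g(x) = 2·x^2 + 2·x   ⇒   g'(x) = 4·x + 2
  lim(x→∞) f'(x)/g'(x) = lim(x→∞) (6·x^2 + 4·x)/(4·x + 2)
  = ∞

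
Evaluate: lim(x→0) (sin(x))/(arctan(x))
This is a 0/0 indeterminate form.

Apply L'Hôpital's rule: differentiate numerator and denominator separately.
  f(x) = sin(x)   ⇒   f'(x) = cos(x)
  g(x) = atan(x)   ⇒   g'(x) = 1/(x^2 + 1)
  lim(x→0) f'(x)/g'(x) = lim(x→0) (cos(x))/(1/(x^2 + 1))
  = 1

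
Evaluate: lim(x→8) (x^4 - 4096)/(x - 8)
This is a standard limit.

Factor or rationalize the expression:
  lim(x→8) (x^4 - 4096)/(x - 8) = 2048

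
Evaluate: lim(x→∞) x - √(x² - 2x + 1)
This is an ∞-∞ indeterminate form.

Combine fractions or rationalize to convert ∞-∞ to 0/0 form:
  lim(x→∞) x - √(x² - 2x + 1) = 1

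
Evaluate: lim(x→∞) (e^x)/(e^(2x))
This is an ∞/∞ indeterminate form.

Apply L'Hôpital's rule: differentiate numerator and denominator separately.
  f(x) = e^(x)   ⇒   f'(x) = e^(x)
  g(x) = e^(2·x)   ⇒   g'(x) = 2·e^(2·x)
  lim(x→∞) f'(x)/g'(x) = lim(x→∞) (e^(x))/(2·e^(2·x))
  = 0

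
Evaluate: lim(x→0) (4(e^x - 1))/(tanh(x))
This is a 0/0 indeterminate form.

Apply L'Hôpital's rule: differentiate numerator and denominator separately.
  f(x) = 4·e^(x) - 4   ⇒   f'(x) = 4·e^(x)
  g(x) = tanh(x)   ⇒   g'(x) = 1 - tanh(x)^2
  lim(x→0) f'(x)/g'(x) = lim(x→0) (4·e^(x))/(1 - tanh(x)^2)
  = 4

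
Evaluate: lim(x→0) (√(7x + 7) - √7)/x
This is a standard limit.

Factor or rationalize the expression:
  lim(x→0) (√(7x + 7) - √7)/x = sqrt(7)/2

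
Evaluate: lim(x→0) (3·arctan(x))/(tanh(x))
This is a 0/0 indeterminate form.

Apply L'Hôpital's rule: differentiate numerator and denominator separately.
  f(x) = 3·atan(x)   ⇒   f'(x) = 3/(x^2 + 1)
  g(x) = tanh(x)   ⇒   g'(x) = 1 - tanh(x)^2
  lim(x→0) f'(x)/g'(x) = lim(x→0) (3/(x^2 + 1))/(1 - tanh(x)^2)
  = 3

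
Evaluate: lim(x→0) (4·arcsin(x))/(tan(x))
This is a 0/0 indeterminate form.

Apply L'Hôpital's rule: differentiate numerator and denominator separately.
  f(x) = 4·asin(x)   ⇒   f'(x) = 4/sqrt(1 - x^2)
  g(x) = tan(x)   ⇒   g'(x) = tan(x)^2 + 1
  lim(x→0) f'(x)/g'(x) = lim(x→0) (4/sqrt(1 - x^2))/(tan(x)^2 + 1)
  = 4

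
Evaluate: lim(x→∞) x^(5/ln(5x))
This is an exponential indeterminate form.

For exponential indeterminate forms, take the natural log:
  Let L = lim(x→∞) x^(5/ln(5x))
  Then ln(L) = lim(x→∞) [exponent × ln(base)]
  Evaluate using L'Hôpital or standard limits, then exponentiate.
  L = e^(5)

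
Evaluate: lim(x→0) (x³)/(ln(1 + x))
This is a 0/0 indeterminate form.

Apply L'Hôpital's rule: differentiate numerator and denominator separately.
  f(x) = x^3   ⇒   f'(x) = 3·x^2
  g(x) = ln(x + 1)   ⇒   g'(x) = 1/(x + 1)
  lim(x→0) f'(x)/g'(x) = lim(x→0) (3·x^2)/(1/(x + 1))
  = 0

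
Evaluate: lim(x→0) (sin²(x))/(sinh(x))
This is a 0/0 indeterminate form.

Apply L'Hôpital's rule: differentiate numerator and denominator separately.
  f(x) = sin(x)^2   ⇒   f'(x) = 2·sin(x)·cos(x)
  g(x) = sinh(x)   ⇒   g'(x) = cosh(x)
  lim(x→0) f'(x)/g'(x) = lim(x→0) (2·sin(x)·cos(x))/(cosh(x))
  = 0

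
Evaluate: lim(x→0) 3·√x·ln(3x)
This is a 0·∞ indeterminate form.

Rewrite 0·∞ as a quotient (0/0 or ∞/∞ form), then apply L'Hôpital's rule:
  lim(x→0) 3·√x·ln(3x) = 0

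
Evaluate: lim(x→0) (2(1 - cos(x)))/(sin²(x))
This is a 0/0 indeterminate form.

Apply L'Hôpital's rule: differentiate numerator and denominator separately.
  f(x) = 2 - 2·cos(x)   ⇒   f'(x) = 2·sin(x)
  g(x) = sin(x)^2   ⇒   g'(x) = 2·sin(x)·cos(x)
  lim(x→0) f'(x)/g'(x) = lim(x→0) (2·sin(x))/(2·sin(x)·cos(x))
  = 1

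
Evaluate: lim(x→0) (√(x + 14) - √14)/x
This is a standard limit.

Factor or rationalize the expression:
  lim(x→0) (√(x + 14) - √14)/x = sqrt(14)/28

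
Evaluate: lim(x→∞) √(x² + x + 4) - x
This is an ∞-∞ indeterminate form.

Combine fractions or rationalize to convert ∞-∞ to 0/0 form:
  lim(x→∞) √(x² + x + 4) - x = 1/2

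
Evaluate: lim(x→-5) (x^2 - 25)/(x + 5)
This is a standard limit.

Factor or rationalize the expression:
  lim(x→-5) (x^2 - 25)/(x + 5) = -10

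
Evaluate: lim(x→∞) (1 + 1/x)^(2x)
This is an exponential indeterminate form.

For exponential indeterminate forms, take the natural log:
  Let L = lim(x→∞) (1 + 1/x)^(2x)
  Then ln(L) = lim(x→∞) [exponent × ln(base)]
  Evaluate using L'Hôpital or standard limits, then exponentiate.
  L = e²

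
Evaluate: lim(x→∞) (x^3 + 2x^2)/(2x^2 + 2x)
This is an ∞/∞ indeterminate form.

Apply L'Hôpital's rule: differentiate numerator and denominator separately.
  f(x) = x^3 + 2·x^2   ⇒   f'(x) = 3·x^2 + 4·x
  g(x) = 2·x^2 + 2·x   ⇒   g'(x) = 4·x + 2
  lim(x→∞) f'(x)/g'(x) = lim(x→∞) (3·x^2 + 4·x)/(4·x + 2)
  = ∞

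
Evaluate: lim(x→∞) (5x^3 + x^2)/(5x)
This is an ∞/∞ indeterminate form.

Apply L'Hôpital's rule: differentiate numerator and denominator separately.
  f(x) = 5·x^3 + x^2   ⇒   f'(x) = 15·x^2 + 2·x
  g(x) = 5·x   ⇒   g'(x) = 5
  lim(x→∞) f'(x)/g'(x) = lim(x→∞) (15·x^2 + 2·x)/(5)
  = ∞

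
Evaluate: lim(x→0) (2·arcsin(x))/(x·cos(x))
This is a 0/0 indeterminate form.

Apply L'Hôpital's rule: differentiate numerator and denominator separately.
  f(x) = 2·asin(x)   ⇒   f'(x) = 2/sqrt(1 - x^2)
  g(x) = x·cos(x)   ⇒   g'(x) = -x·sin(x) + cos(x)
  lim(x→0) f'(x)/g'(x) = lim(x→0) (2/sqrt(1 - x^2))/(-x·sin(x) + cos(x))
  = 2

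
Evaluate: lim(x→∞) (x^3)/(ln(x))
This is an ∞/∞ indeterminate form.

Apply L'Hôpital's rule: differentiate numerator and denominator separately.
  f(x) = x^3   ⇒   f'(x) = 3·x^2
  g(x) = ln(x)   ⇒   g'(x) = 1/x
  lim(x→∞) f'(x)/g'(x) = lim(x→∞) (3·x^2)/(1/x)
  = ∞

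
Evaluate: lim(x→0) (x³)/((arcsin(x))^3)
This is a 0/0 indeterminate form.

Apply L'Hôpital's rule: differentiate numerator and denominator separately.
  f(x) = x^3   ⇒   f'(x) = 3·x^2
  g(x) = asin(x)^3   ⇒   g'(x) = 3·asin(x)^2/sqrt(1 - x^2)
  lim(x→0) f'(x)/g'(x) = lim(x→0) (3·x^2)/(3·asin(x)^2/sqrt(1 - x^2))
  = 1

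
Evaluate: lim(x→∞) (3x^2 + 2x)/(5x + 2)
This is an ∞/∞ indeterminate form.

Apply L'Hôpital's rule: differentiate numerator and denominator separately.
  f(x) = 3·x^2 + 2·x   ⇒   f'(x) = 6·x + 2
  g(x) = 5·x + 2   ⇒   g'(x) = 5
  lim(x→∞) f'(x)/g'(x) = lim(x→∞) (6·x + 2)/(5)
  = ∞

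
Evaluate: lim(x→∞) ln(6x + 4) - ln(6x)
This is an ∞-∞ indeterminate form.

Combine fractions or rationalize to convert ∞-∞ to 0/0 form:
  lim(x→∞) ln(6x + 4) - ln(6x) = 0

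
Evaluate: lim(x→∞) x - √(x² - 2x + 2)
This is an ∞-∞ indeterminate form.

Combine fractions or rationalize to convert ∞-∞ to 0/0 form:
  lim(x→∞) x - √(x² - 2x + 2) = 1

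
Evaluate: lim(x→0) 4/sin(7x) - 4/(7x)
This is an ∞-∞ indeterminate form.

Combine fractions or rationalize to convert ∞-∞ to 0/0 form:
  lim(x→0) 4/sin(7x) - 4/(7x) = 0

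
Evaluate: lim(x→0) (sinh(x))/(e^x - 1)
This is a 0/0 indeterminate form.

Apply L'Hôpital's rule: differentiate numerator and denominator separately.
  f(x) = sinh(x)   ⇒   f'(x) = cosh(x)
  g(x) = e^(x) - 1   ⇒   g'(x) = e^(x)
  lim(x→0) f'(x)/g'(x) = lim(x→0) (cosh(x))/(e^(x))
  = 1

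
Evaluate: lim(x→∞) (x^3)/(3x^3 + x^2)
This is an ∞/∞ indeterminate form.

Apply L'Hôpital's rule: differentiate numerator and denominator separately.
  f(x) = x^3   ⇒   f'(x) = 3·x^2
  g(x) = 3·x^3 + x^2   ⇒   g'(x) = 9·x^2 + 2·x
  lim(x→∞) f'(x)/g'(x) = lim(x→∞) (3·x^2)/(9·x^2 + 2·x)
  = 1/3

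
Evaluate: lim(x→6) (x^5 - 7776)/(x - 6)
This is a standard limit.

Factor or rationalize the expression:
  lim(x→6) (x^5 - 7776)/(x - 6) = 6480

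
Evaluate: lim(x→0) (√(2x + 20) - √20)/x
This is a standard limit.

Factor or rationalize the expression:
  lim(x→0) (√(2x + 20) - √20)/x = sqrt(5)/10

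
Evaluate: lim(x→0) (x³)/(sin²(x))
This is a 0/0 indeterminate form.

Apply L'Hôpital's rule: differentiate numerator and denominator separately.
  f(x) = x^3   ⇒   f'(x) = 3·x^2
  g(x) = sin(x)^2   ⇒   g'(x) = 2·sin(x)·cos(x)
  lim(x→0) f'(x)/g'(x) = lim(x→0) (3·x^2)/(2·sin(x)·cos(x))
  = 0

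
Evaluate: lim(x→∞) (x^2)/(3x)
This is an ∞/∞ indeterminate form.

Apply L'Hôpital's rule: differentiate numerator and denominator separately.
  f(x) = x^2   ⇒   f'(x) = 2·x
  g(x) = 3·x   ⇒   g'(x) = 3
  lim(x→∞) f'(x)/g'(x) = lim(x→∞) (2·x)/(3)
  = ∞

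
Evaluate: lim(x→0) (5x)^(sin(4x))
This is an exponential indeterminate form.

For exponential indeterminate forms, take the natural log:
  Let L = lim(x→0) (5x)^(sin(4x))
  Then ln(L) = lim(x→0) [exponent × ln(base)]
  Evaluate using L'Hôpital or standard limits, then exponentiate.
  L = 1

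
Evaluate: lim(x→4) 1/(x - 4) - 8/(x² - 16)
This is an ∞-∞ indeterminate form.

Combine fractions or rationalize to convert ∞-∞ to 0/0 form:
  lim(x→4) 1/(x - 4) - 8/(x² - 16) = 1/8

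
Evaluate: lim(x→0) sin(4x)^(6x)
This is an exponential indeterminate form.

For exponential indeterminate forms, take the natural log:
  Let L = lim(x→0) sin(4x)^(6x)
  Then ln(L) = lim(x→0) [exponent × ln(base)]
  Evaluate using L'Hôpital or standard limits, then exponentiate.
  L = 1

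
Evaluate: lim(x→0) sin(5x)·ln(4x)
This is a 0·∞ indeterminate form.

Rewrite 0·∞ as a quotient (0/0 or ∞/∞ form), then apply L'Hôpital's rule:
  lim(x→0) sin(5x)·ln(4x) = 0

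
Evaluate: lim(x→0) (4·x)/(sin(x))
This is a 0/0 indeterminate form.

Apply L'Hôpital's rule: differentiate numerator and denominator separately.
  f(x) = 4·x   ⇒   f'(x) = 4
  g(x) = sin(x)   ⇒   g'(x) = cos(x)
  lim(x→0) f'(x)/g'(x) = lim(x→0) (4)/(cos(x))
  = 4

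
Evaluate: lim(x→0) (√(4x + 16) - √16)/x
This is a standard limit.

Factor or rationalize the expression:
  lim(x→0) (√(4x + 16) - √16)/x = 1/2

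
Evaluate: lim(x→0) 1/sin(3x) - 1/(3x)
This is an ∞-∞ indeterminate form.

Combine fractions or rationalize to convert ∞-∞ to 0/0 form:
  lim(x→0) 1/sin(3x) - 1/(3x) = 0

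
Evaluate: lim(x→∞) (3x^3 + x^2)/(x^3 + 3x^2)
This is an ∞/∞ indeterminate form.

Apply L'Hôpital's rule: differentiate numerator and denominator separately.
  f(x) = 3·x^3 + x^2   ⇒   f'(x) = 9·x^2 + 2·x
  g(x) = x^3 + 3·x^2   ⇒   g'(x) = 3·x^2 + 6·x
  lim(x→∞) f'(x)/g'(x) = lim(x→∞) (9·x^2 + 2·x)/(3·x^2 + 6·x)
  = 3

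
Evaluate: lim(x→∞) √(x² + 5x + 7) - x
This is an ∞-∞ indeterminate form.

Combine fractions or rationalize to convert ∞-∞ to 0/0 form:
  lim(x→∞) √(x² + 5x + 7) - x = 5/2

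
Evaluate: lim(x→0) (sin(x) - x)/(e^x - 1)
This is a 0/0 indeterminate form.

Apply L'Hôpital's rule: differentiate numerator and denominator separately.
  f(x) = -x + sin(x)   ⇒   f'(x) = cos(x) - 1
  g(x) = e^(x) - 1   ⇒   g'(x) = e^(x)
  lim(x→0) f'(x)/g'(x) = lim(x→0) (cos(x) - 1)/(e^(x))
  = 0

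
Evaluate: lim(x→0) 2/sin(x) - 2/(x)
This is an ∞-∞ indeterminate form.

Combine fractions or rationalize to convert ∞-∞ to 0/0 form:
  lim(x→0) 2/sin(x) - 2/(x) = 0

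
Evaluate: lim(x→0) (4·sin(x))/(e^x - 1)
This is a 0/0 indeterminate form.

Apply L'Hôpital's rule: differentiate numerator and denominator separately.
  f(x) = 4·sin(x)   ⇒   f'(x) = 4·cos(x)
  g(x) = e^(x) - 1   ⇒   g'(x) = e^(x)
  lim(x→0) f'(x)/g'(x) = lim(x→0) (4·cos(x))/(e^(x))
  = 4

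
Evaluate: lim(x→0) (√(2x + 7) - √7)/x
This is a standard limit.

Factor or rationalize the expression:
  lim(x→0) (√(2x + 7) - √7)/x = sqrt(7)/7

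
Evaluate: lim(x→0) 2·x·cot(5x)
This is a 0·∞ indeterminate form.

Rewrite 0·∞ as a quotient (0/0 or ∞/∞ form), then apply L'Hôpital's rule:
  lim(x→0) 2·x·cot(5x) = 2/5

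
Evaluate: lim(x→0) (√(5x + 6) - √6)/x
This is a standard limit.

Factor or rationalize the expression:
  lim(x→0) (√(5x + 6) - √6)/x = 5·sqrt(6)/12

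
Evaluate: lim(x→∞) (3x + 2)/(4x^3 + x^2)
This is an ∞/∞ indeterminate form.

Apply L'Hôpital's rule: differentiate numerator and denominator separately.
  f(x) = 3·x + 2   ⇒   f'(x) = 3
  g(x) = 4·x^3 + x^2   ⇒   g'(x) = 12·x^2 + 2·x
  lim(x→∞) f'(x)/g'(x) = lim(x→∞) (3)/(12·x^2 + 2·x)
  = 0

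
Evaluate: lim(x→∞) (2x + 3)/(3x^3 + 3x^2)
This is an ∞/∞ indeterminate form.

Apply L'Hôpital's rule: differentiate numerator and denominator separately.
  f(x) = 2·x + 3   ⇒   f'(x) = 2
  g(x) = 3·x^3 + 3·x^2   ⇒   g'(x) = 9·x^2 + 6·x
  lim(x→∞) f'(x)/g'(x) = lim(x→∞) (2)/(9·x^2 + 6·x)
  = 0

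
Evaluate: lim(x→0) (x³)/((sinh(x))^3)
This is a 0/0 indeterminate form.

Apply L'Hôpital's rule: differentiate numerator and denominator separately.
  f(x) = x^3   ⇒   f'(x) = 3·x^2
  g(x) = sinh(x)^3   ⇒   g'(x) = 3·sinh(x)^2·cosh(x)
  lim(x→0) f'(x)/g'(x) = lim(x→0) (3·x^2)/(3·sinh(x)^2·cosh(x))
  = 1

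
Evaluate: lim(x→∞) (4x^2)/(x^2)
This is an ∞/∞ indeterminate form.

Apply L'Hôpital's rule: differentiate numerator and denominator separately.
  f(x) = 4·x^2   ⇒   f'(x) = 8·x
  g(x) = x^2   ⇒   g'(x) = 2·x
  lim(x→∞) f'(x)/g'(x) = lim(x→∞) (8·x)/(2·x)
  = 4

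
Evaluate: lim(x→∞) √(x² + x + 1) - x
This is an ∞-∞ indeterminate form.

Combine fractions or rationalize to convert ∞-∞ to 0/0 form:
  lim(x→∞) √(x² + x + 1) - x = 1/2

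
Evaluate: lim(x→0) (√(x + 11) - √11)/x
This is a standard limit.

Factor or rationalize the expression:
  lim(x→0) (√(x + 11) - √11)/x = sqrt(11)/22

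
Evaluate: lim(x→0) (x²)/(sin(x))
This is a 0/0 indeterminate form.

Apply L'Hôpital's rule: differentiate numerator and denominator separately.
  f(x) = x^2   ⇒   f'(x) = 2·x
  g(x) = sin(x)   ⇒   g'(x) = cos(x)
  lim(x→0) f'(x)/g'(x) = lim(x→0) (2·x)/(cos(x))
  = 0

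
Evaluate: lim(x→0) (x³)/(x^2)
This is a 0/0 indeterminate form.

Apply L'Hôpital's rule: differentiate numerator and denominator separately.
  f(x) = x^3   ⇒   f'(x) = 3·x^2
  g(x) = x^2   ⇒   g'(x) = 2·x
  lim(x→0) f'(x)/g'(x) = lim(x→0) (3·x^2)/(2·x)
  = 0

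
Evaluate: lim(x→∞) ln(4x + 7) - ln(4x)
This is an ∞-∞ indeterminate form.

Combine fractions or rationalize to convert ∞-∞ to 0/0 form:
  lim(x→∞) ln(4x + 7) - ln(4x) = 0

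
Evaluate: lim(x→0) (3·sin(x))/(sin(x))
This is a 0/0 indeterminate form.

Apply L'Hôpital's rule: differentiate numerator and denominator separately.
  f(x) = 3·sin(x)   ⇒   f'(x) = 3·cos(x)
  g(x) = sin(x)   ⇒   g'(x) = cos(x)
  lim(x→0) f'(x)/g'(x) = lim(x→0) (3·cos(x))/(cos(x))
  = 3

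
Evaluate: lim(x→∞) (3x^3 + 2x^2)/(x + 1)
This is an ∞/∞ indeterminate form.

Apply L'Hôpital's rule: differentiate numerator and denominator separately.
  f(x) = 3·x^3 + 2·x^2   ⇒   f'(x) = 9·x^2 + 4·x
  g(x) = x + 1   ⇒   g'(x) = 1
  lim(x→∞) f'(x)/g'(x) = lim(x→∞) (9·x^2 + 4·x)/(1)
  = ∞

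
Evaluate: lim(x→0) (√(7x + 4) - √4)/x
This is a standard limit.

Factor or rationalize the expression:
  lim(x→0) (√(7x + 4) - √4)/x = 7/4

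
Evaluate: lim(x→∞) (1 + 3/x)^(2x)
This is an exponential indeterminate form.

For exponential indeterminate forms, take the natural log:
  Let L = lim(x→∞) (1 + 3/x)^(2x)
  Then ln(L) = lim(x→∞) [exponent × ln(base)]
  Evaluate using L'Hôpital or standard limits, then exponentiate.
  L = e^(6)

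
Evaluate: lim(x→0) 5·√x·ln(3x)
This is a 0·∞ indeterminate form.

Rewrite 0·∞ as a quotient (0/0 or ∞/∞ form), then apply L'Hôpital's rule:
  lim(x→0) 5·√x·ln(3x) = 0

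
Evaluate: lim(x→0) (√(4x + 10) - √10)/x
This is a standard limit.

Factor or rationalize the expression:
  lim(x→0) (√(4x + 10) - √10)/x = sqrt(10)/5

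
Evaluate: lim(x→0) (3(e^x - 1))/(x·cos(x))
This is a 0/0 indeterminate form.

Apply L'Hôpital's rule: differentiate numerator and denominator separately.
  f(x) = 3·e^(x) - 3   ⇒   f'(x) = 3·e^(x)
  g(x) = x·cos(x)   ⇒   g'(x) = -x·sin(x) + cos(x)
  lim(x→0) f'(x)/g'(x) = lim(x→0) (3·e^(x))/(-x·sin(x) + cos(x))
  = 3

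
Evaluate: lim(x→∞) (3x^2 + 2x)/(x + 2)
This is an ∞/∞ indeterminate form.

Apply L'Hôpital's rule: differentiate numerator and denominator separately.
  f(x) = 3·x^2 + 2·x   ⇒   f'(x) = 6·x + 2
  g(x) = x + 2   ⇒   g'(x) = 1
  lim(x→∞) f'(x)/g'(x) = lim(x→∞) (6·x + 2)/(1)
  = ∞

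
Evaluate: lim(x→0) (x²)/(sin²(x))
This is a 0/0 indeterminate form.

Apply L'Hôpital's rule: differentiate numerator and denominator separately.
  f(x) = x^2   ⇒   f'(x) = 2·x
  g(x) = sin(x)^2   ⇒   g'(x) = 2·sin(x)·cos(x)
  lim(x→0) f'(x)/g'(x) = lim(x→0) (2·x)/(2·sin(x)·cos(x))
  = 1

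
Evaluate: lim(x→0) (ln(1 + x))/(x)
This is a 0/0 indeterminate form.

Apply L'Hôpital's rule: differentiate numerator and denominator separately.
  f(x) = ln(x + 1)   ⇒   f'(x) = 1/(x + 1)
  g(x) = x   ⇒   g'(x) = 1
  lim(x→0) f'(x)/g'(x) = lim(x→0) (1/(x + 1))/(1)
  = 1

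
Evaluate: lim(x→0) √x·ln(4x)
This is a 0·∞ indeterminate form.

Rewrite 0·∞ as a quotient (0/0 or ∞/∞ form), then apply L'Hôpital's rule:
  lim(x→0) √x·ln(4x) = 0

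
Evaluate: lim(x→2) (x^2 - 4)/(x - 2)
This is a standard limit.

Factor or rationalize the expression:
  lim(x→2) (x^2 - 4)/(x - 2) = 4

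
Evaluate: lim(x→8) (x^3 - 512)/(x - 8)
This is a standard limit.

Factor or rationalize the expression:
  lim(x→8) (x^3 - 512)/(x - 8) = 192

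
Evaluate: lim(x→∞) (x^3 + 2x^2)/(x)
This is an ∞/∞ indeterminate form.

Apply L'Hôpital's rule: differentiate numerator and denominator separately.
  f(x) = x^3 + 2·x^2   ⇒   f'(x) = 3·x^2 + 4·x
  g(x) = x   ⇒   g'(x) = 1
  lim(x→∞) f'(x)/g'(x) = lim(x→∞) (3·x^2 + 4·x)/(1)
  = ∞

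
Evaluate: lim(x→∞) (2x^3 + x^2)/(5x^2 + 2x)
This is an ∞/∞ indeterminate form.

Apply L'Hôpital's rule: differentiate numerator and denominator separately.
  f(x) = 2·x^3 + x^2   ⇒   f'(x) = 6·x^2 + 2·x
  g(x) = 5·x^2 + 2·x   ⇒   g'(x) = 10·x + 2
  lim(x→∞) f'(x)/g'(x) = lim(x→∞) (6·x^2 + 2·x)/(10·x + 2)
  = ∞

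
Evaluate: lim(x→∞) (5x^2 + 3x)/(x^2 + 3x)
This is an ∞/∞ indeterminate form.

Apply L'Hôpital's rule: differentiate numerator and denominator separately.
  f(x) = 5·x^2 + 3·x   ⇒   f'(x) = 10·x + 3
  g(x) = x^2 + 3·x   ⇒   g'(x) = 2·x + 3
  lim(x→∞) f'(x)/g'(x) = lim(x→∞) (10·x + 3)/(2·x + 3)
  = 5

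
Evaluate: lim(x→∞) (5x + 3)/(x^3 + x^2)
This is an ∞/∞ indeterminate form.

Apply L'Hôpital's rule: differentiate numerator and denominator separately.
  f(x) = 5·x + 3   ⇒   f'(x) = 5
  g(x) = x^3 + x^2   ⇒   g'(x) = 3·x^2 + 2·x
  lim(x→∞) f'(x)/g'(x) = lim(x→∞) (5)/(3·x^2 + 2·x)
  = 0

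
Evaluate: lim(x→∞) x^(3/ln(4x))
This is an exponential indeterminate form.

For exponential indeterminate forms, take the natural log:
  Let L = lim(x→∞) x^(3/ln(4x))
  Then ln(L) = lim(x→∞) [exponent × ln(base)]
  Evaluate using L'Hôpital or standard limits, then exponentiate.
  L = e^(3)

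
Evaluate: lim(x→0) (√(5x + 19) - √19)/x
This is a standard limit.

Factor or rationalize the expression:
  lim(x→0) (√(5x + 19) - √19)/x = 5·sqrt(19)/38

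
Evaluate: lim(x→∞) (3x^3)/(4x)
This is an ∞/∞ indeterminate form.

Apply L'Hôpital's rule: differentiate numerator and denominator separately.
  f(x) = 3·x^3   ⇒   f'(x) = 9·x^2
  g(x) = 4·x   ⇒   g'(x) = 4
  lim(x→∞) f'(x)/g'(x) = lim(x→∞) (9·x^2)/(4)
  = ∞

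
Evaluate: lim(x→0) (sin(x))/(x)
This is a 0/0 indeterminate form.

Apply L'Hôpital's rule: differentiate numerator and denominator separately.
  f(x) = sin(x)   ⇒   f'(x) = cos(x)
  g(x) = x   ⇒   g'(x) = 1
  lim(x→0) f'(x)/g'(x) = lim(x→0) (cos(x))/(1)
  = 1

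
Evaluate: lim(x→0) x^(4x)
This is an exponential indeterminate form.

For exponential indeterminate forms, take the natural log:
  Let L = lim(x→0) x^(4x)
  Then ln(L) = lim(x→0) [exponent × ln(base)]
  Evaluate using L'Hôpital or standard limits, then exponentiate.
  L = 1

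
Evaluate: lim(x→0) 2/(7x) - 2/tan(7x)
This is an ∞-∞ indeterminate form.

Combine fractions or rationalize to convert ∞-∞ to 0/0 form:
  lim(x→0) 2/(7x) - 2/tan(7x) = 0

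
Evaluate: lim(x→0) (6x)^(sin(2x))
This is an exponential indeterminate form.

For exponential indeterminate forms, take the natural log:
  Let L = lim(x→0) (6x)^(sin(2x))
  Then ln(L) = lim(x→0) [exponent × ln(base)]
  Evaluate using L'Hôpital or standard limits, then exponentiate.
  L = 1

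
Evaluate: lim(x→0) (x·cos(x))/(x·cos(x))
This is a 0/0 indeterminate form.

Apply L'Hôpital's rule: differentiate numerator and denominator separately.
  f(x) = x·cos(x)   ⇒   f'(x) = -x·sin(x) + cos(x)
  g(x) = x·cos(x)   ⇒   g'(x) = -x·sin(x) + cos(x)
  lim(x→0) f'(x)/g'(x) = lim(x→0) (-x·sin(x) + cos(x))/(-x·sin(x) + cos(x))
  = 1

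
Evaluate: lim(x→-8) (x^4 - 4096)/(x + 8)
This is a standard limit.

Factor or rationalize the expression:
  lim(x→-8) (x^4 - 4096)/(x + 8) = -2048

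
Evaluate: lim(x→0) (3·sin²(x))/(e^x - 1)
This is a 0/0 indeterminate form.

Apply L'Hôpital's rule: differentiate numerator and denominator separately.
  f(x) = 3·sin(x)^2   ⇒   f'(x) = 6·sin(x)·cos(x)
  g(x) = e^(x) - 1   ⇒   g'(x) = e^(x)
  lim(x→0) f'(x)/g'(x) = lim(x→0) (6·sin(x)·cos(x))/(e^(x))
  = 0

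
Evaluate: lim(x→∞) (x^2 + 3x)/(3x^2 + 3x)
This is an ∞/∞ indeterminate form.

Apply L'Hôpital's rule: differentiate numerator and denominator separately.
  f(x) = x^2 + 3·x   ⇒   f'(x) = 2·x + 3
  g(x) = 3·x^2 + 3·x   ⇒   g'(x) = 6·x + 3
  lim(x→∞) f'(x)/g'(x) = lim(x→∞) (2·x + 3)/(6·x + 3)
  = 1/3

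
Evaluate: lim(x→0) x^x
This is an exponential indeterminate form.

For exponential indeterminate forms, take the natural log:
  Let L = lim(x→0) x^x
  Then ln(L) = lim(x→0) [exponent × ln(base)]
  Evaluate using L'Hôpital or standard limits, then exponentiate.
  L = 1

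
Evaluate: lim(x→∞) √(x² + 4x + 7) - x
This is an ∞-∞ indeterminate form.

Combine fractions or rationalize to convert ∞-∞ to 0/0 form:
  lim(x→∞) √(x² + 4x + 7) - x = 2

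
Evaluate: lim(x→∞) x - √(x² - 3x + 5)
This is an ∞-∞ indeterminate form.

Combine fractions or rationalize to convert ∞-∞ to 0/0 form:
  lim(x→∞) x - √(x² - 3x + 5) = 3/2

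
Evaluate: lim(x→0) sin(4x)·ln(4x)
This is a 0·∞ indeterminate form.

Rewrite 0·∞ as a quotient (0/0 or ∞/∞ form), then apply L'Hôpital's rule:
  lim(x→0) sin(4x)·ln(4x) = 0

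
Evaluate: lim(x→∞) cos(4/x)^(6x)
This is an exponential indeterminate form.

For exponential indeterminate forms, take the natural log:
  Let L = lim(x→∞) cos(4/x)^(6x)
  Then ln(L) = lim(x→∞) [exponent × ln(base)]
  Evaluate using L'Hôpital or standard limits, then exponentiate.
  L = 1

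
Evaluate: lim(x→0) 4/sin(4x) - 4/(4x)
This is an ∞-∞ indeterminate form.

Combine fractions or rationalize to convert ∞-∞ to 0/0 form:
  lim(x→0) 4/sin(4x) - 4/(4x) = 0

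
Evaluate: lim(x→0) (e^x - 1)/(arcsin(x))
This is a 0/0 indeterminate form.

Apply L'Hôpital's rule: differentiate numerator and denominator separately.
  f(x) = e^(x) - 1   ⇒   f'(x) = e^(x)
  g(x) = asin(x)   ⇒   g'(x) = 1/sqrt(1 - x^2)
  lim(x→0) f'(x)/g'(x) = lim(x→0) (e^(x))/(1/sqrt(1 - x^2))
  = 1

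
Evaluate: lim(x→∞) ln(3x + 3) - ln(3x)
This is an ∞-∞ indeterminate form.

Combine fractions or rationalize to convert ∞-∞ to 0/0 form:
  lim(x→∞) ln(3x + 3) - ln(3x) = 0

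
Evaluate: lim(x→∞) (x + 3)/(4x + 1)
This is an ∞/∞ indeterminate form.

Apply L'Hôpital's rule: differentiate numerator and denominator separately.
  f(x) = x + 3   ⇒   f'(x) = 1
  g(x) = 4·x + 1   ⇒   g'(x) = 4
  lim(x→∞) f'(x)/g'(x) = lim(x→∞) (1)/(4)
  = 1/4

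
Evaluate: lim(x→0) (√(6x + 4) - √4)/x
This is a standard limit.

Factor or rationalize the expression:
  lim(x→0) (√(6x + 4) - √4)/x = 3/2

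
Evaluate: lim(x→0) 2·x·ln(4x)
This is a 0·∞ indeterminate form.

Rewrite 0·∞ as a quotient (0/0 or ∞/∞ form), then apply L'Hôpital's rule:
  lim(x→0) 2·x·ln(4x) = 0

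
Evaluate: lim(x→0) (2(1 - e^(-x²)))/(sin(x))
This is a 0/0 indeterminate form.

Apply L'Hôpital's rule: differentiate numerator and denominator separately.
  f(x) = 2 - 2·e^(-x^2)   ⇒   f'(x) = 4·x·e^(-x^2)
  g(x) = sin(x)   ⇒   g'(x) = cos(x)
  lim(x→0) f'(x)/g'(x) = lim(x→0) (4·x·e^(-x^2))/(cos(x))
  = 0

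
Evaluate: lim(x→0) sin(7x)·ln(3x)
This is a 0·∞ indeterminate form.

Rewrite 0·∞ as a quotient (0/0 or ∞/∞ form), then apply L'Hôpital's rule:
  lim(x→0) sin(7x)·ln(3x) = 0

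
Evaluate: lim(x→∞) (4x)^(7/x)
This is an exponential indeterminate form.

For exponential indeterminate forms, take the natural log:
  Let L = lim(x→∞) (4x)^(7/x)
  Then ln(L) = lim(x→∞) [exponent × ln(base)]
  Evaluate using L'Hôpital or standard limits, then exponentiate.
  L = 1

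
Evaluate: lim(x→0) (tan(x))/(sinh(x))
This is a 0/0 indeterminate form.

Apply L'Hôpital's rule: differentiate numerator and denominator separately.
  f(x) = tan(x)   ⇒   f'(x) = tan(x)^2 + 1
  g(x) = sinh(x)   ⇒   g'(x) = cosh(x)
  lim(x→0) f'(x)/g'(x) = lim(x→0) (tan(x)^2 + 1)/(cosh(x))
  = 1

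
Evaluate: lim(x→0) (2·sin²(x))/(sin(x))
This is a 0/0 indeterminate form.

Apply L'Hôpital's rule: differentiate numerator and denominator separately.
  f(x) = 2·sin(x)^2   ⇒   f'(x) = 4·sin(x)·cos(x)
  g(x) = sin(x)   ⇒   g'(x) = cos(x)
  lim(x→0) f'(x)/g'(x) = lim(x→0) (4·sin(x)·cos(x))/(cos(x))
  = 0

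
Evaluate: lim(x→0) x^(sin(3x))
This is an exponential indeterminate form.

For exponential indeterminate forms, take the natural log:
  Let L = lim(x→0) x^(sin(3x))
  Then ln(L) = lim(x→0) [exponent × ln(base)]
  Evaluate using L'Hôpital or standard limits, then exponentiate.
  L = 1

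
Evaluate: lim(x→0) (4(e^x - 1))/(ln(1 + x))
This is a 0/0 indeterminate form.

Apply L'Hôpital's rule: differentiate numerator and denominator separately.
  f(x) = 4·e^(x) - 4   ⇒   f'(x) = 4·e^(x)
  g(x) = ln(x + 1)   ⇒   g'(x) = 1/(x + 1)
  lim(x→0) f'(x)/g'(x) = lim(x→0) (4·e^(x))/(1/(x + 1))
  = 4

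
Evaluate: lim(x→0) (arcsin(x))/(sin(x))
This is a 0/0 indeterminate form.

Apply L'Hôpital's rule: differentiate numerator and denominator separately.
  f(x) = asin(x)   ⇒   f'(x) = 1/sqrt(1 - x^2)
  g(x) = sin(x)   ⇒   g'(x) = cos(x)
  lim(x→0) f'(x)/g'(x) = lim(x→0) (1/sqrt(1 - x^2))/(cos(x))
  = 1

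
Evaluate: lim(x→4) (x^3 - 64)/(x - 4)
This is a standard limit.

Factor or rationalize the expression:
  lim(x→4) (x^3 - 64)/(x - 4) = 48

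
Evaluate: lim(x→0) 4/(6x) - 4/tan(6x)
This is an ∞-∞ indeterminate form.

Combine fractions or rationalize to convert ∞-∞ to 0/0 form:
  lim(x→0) 4/(6x) - 4/tan(6x) = 0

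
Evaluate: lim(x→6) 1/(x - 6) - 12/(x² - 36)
This is an ∞-∞ indeterminate form.

Combine fractions or rationalize to convert ∞-∞ to 0/0 form:
  lim(x→6) 1/(x - 6) - 12/(x² - 36) = 1/12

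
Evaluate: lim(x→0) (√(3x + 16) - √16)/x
This is a standard limit.

Factor or rationalize the expression:
  lim(x→0) (√(3x + 16) - √16)/x = 3/8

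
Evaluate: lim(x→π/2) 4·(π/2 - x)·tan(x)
This is a 0·∞ indeterminate form.

Rewrite 0·∞ as a quotient (0/0 or ∞/∞ form), then apply L'Hôpital's rule:
  lim(x→π/2) 4·(π/2 - x)·tan(x) = 4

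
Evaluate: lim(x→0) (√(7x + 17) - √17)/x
This is a standard limit.

Factor or rationalize the expression:
  lim(x→0) (√(7x + 17) - √17)/x = 7·sqrt(17)/34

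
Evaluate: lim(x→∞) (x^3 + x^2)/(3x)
This is an ∞/∞ indeterminate form.

Apply L'Hôpital's rule: differentiate numerator and denominator separately.
  f(x) = x^3 + x^2   ⇒   f'(x) = 3·x^2 + 2·x
  g(x) = 3·x   ⇒   g'(x) = 3
  lim(x→∞) f'(x)/g'(x) = lim(x→∞) (3·x^2 + 2·x)/(3)
  = ∞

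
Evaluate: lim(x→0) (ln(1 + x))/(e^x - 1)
This is a 0/0 indeterminate form.

Apply L'Hôpital's rule: differentiate numerator and denominator separately.
  f(x) = ln(x + 1)   ⇒   f'(x) = 1/(x + 1)
  g(x) = e^(x) - 1   ⇒   g'(x) = e^(x)
  lim(x→0) f'(x)/g'(x) = lim(x→0) (1/(x + 1))/(e^(x))
  = 1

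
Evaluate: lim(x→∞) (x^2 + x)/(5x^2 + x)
This is an ∞/∞ indeterminate form.

Apply L'Hôpital's rule: differentiate numerator and denominator separately.
  f(x) = x^2 + x   ⇒   f'(x) = 2·x + 1
  g(x) = 5·x^2 + x   ⇒   g'(x) = 10·x + 1
  lim(x→∞) f'(x)/g'(x) = lim(x→∞) (2·x + 1)/(10·x + 1)
  = 1/5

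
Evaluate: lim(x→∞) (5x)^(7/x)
This is an exponential indeterminate form.

For exponential indeterminate forms, take the natural log:
  Let L = lim(x→∞) (5x)^(7/x)
  Then ln(L) = lim(x→∞) [exponent × ln(base)]
  Evaluate using L'Hôpital or standard limits, then exponentiate.
  L = 1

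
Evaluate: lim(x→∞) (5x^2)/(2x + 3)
This is an ∞/∞ indeterminate form.

Apply L'Hôpital's rule: differentiate numerator and denominator separately.
  f(x) = 5·x^2   ⇒   f'(x) = 10·x
  g(x) = 2·x + 3   ⇒   g'(x) = 2
  lim(x→∞) f'(x)/g'(x) = lim(x→∞) (10·x)/(2)
  = ∞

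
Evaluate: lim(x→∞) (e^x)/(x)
This is an ∞/∞ indeterminate form.

Apply L'Hôpital's rule: differentiate numerator and denominator separately.
  f(x) = e^(x)   ⇒   f'(x) = e^(x)
  g(x) = x   ⇒   g'(x) = 1
  lim(x→∞) f'(x)/g'(x) = lim(x→∞) (e^(x))/(1)
  = ∞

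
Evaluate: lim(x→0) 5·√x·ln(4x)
This is a 0·∞ indeterminate form.

Rewrite 0·∞ as a quotient (0/0 or ∞/∞ form), then apply L'Hôpital's rule:
  lim(x→0) 5·√x·ln(4x) = 0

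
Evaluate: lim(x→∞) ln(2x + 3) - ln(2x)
This is an ∞-∞ indeterminate form.

Combine fractions or rationalize to convert ∞-∞ to 0/0 form:
  lim(x→∞) ln(2x + 3) - ln(2x) = 0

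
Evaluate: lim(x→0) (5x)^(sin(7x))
This is an exponential indeterminate form.

For exponential indeterminate forms, take the natural log:
  Let L = lim(x→0) (5x)^(sin(7x))
  Then ln(L) = lim(x→0) [exponent × ln(base)]
  Evaluate using L'Hôpital or standard limits, then exponentiate.
  L = 1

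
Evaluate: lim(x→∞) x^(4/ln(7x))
This is an exponential indeterminate form.

For exponential indeterminate forms, take the natural log:
  Let L = lim(x→∞) x^(4/ln(7x))
  Then ln(L) = lim(x→∞) [exponent × ln(base)]
  Evaluate using L'Hôpital or standard limits, then exponentiate.
  L = e^(4)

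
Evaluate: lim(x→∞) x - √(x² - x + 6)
This is an ∞-∞ indeterminate form.

Combine fractions or rationalize to convert ∞-∞ to 0/0 form:
  lim(x→∞) x - √(x² - x + 6) = 1/2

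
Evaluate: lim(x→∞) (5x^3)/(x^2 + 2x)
This is an ∞/∞ indeterminate form.

Apply L'Hôpital's rule: differentiate numerator and denominator separately.
  f(x) = 5·x^3   ⇒   f'(x) = 15·x^2
  g(x) = x^2 + 2·x   ⇒   g'(x) = 2·x + 2
  lim(x→∞) f'(x)/g'(x) = lim(x→∞) (15·x^2)/(2·x + 2)
  = ∞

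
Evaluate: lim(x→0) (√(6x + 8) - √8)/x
This is a standard limit.

Factor or rationalize the expression:
  lim(x→0) (√(6x + 8) - √8)/x = 3·sqrt(2)/4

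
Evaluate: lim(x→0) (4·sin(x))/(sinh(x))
This is a 0/0 indeterminate form.

Apply L'Hôpital's rule: differentiate numerator and denominator separately.
  f(x) = 4·sin(x)   ⇒   f'(x) = 4·cos(x)
  g(x) = sinh(x)   ⇒   g'(x) = cosh(x)
  lim(x→0) f'(x)/g'(x) = lim(x→0) (4·cos(x))/(cosh(x))
  = 4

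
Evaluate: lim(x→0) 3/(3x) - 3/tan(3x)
This is an ∞-∞ indeterminate form.

Combine fractions or rationalize to convert ∞-∞ to 0/0 form:
  lim(x→0) 3/(3x) - 3/tan(3x) = 0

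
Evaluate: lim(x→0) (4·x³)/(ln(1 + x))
This is a 0/0 indeterminate form.

Apply L'Hôpital's rule: differentiate numerator and denominator separately.
  f(x) = 4·x^3   ⇒   f'(x) = 12·x^2
  g(x) = ln(x + 1)   ⇒   g'(x) = 1/(x + 1)
  lim(x→0) f'(x)/g'(x) = lim(x→0) (12·x^2)/(1/(x + 1))
  = 0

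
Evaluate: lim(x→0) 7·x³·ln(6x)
This is a 0·∞ indeterminate form.

Rewrite 0·∞ as a quotient (0/0 or ∞/∞ form), then apply L'Hôpital's rule:
  lim(x→0) 7·x³·ln(6x) = 0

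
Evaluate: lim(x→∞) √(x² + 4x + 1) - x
This is an ∞-∞ indeterminate form.

Combine fractions or rationalize to convert ∞-∞ to 0/0 form:
  lim(x→∞) √(x² + 4x + 1) - x = 2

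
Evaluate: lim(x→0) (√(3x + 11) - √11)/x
This is a standard limit.

Factor or rationalize the expression:
  lim(x→0) (√(3x + 11) - √11)/x = 3·sqrt(11)/22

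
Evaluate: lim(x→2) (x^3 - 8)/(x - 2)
This is a standard limit.

Factor or rationalize the expression:
  lim(x→2) (x^3 - 8)/(x - 2) = 12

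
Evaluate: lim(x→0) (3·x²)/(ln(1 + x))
This is a 0/0 indeterminate form.

Apply L'Hôpital's rule: differentiate numerator and denominator separately.
  f(x) = 3·x^2   ⇒   f'(x) = 6·x
  g(x) = ln(x + 1)   ⇒   g'(x) = 1/(x + 1)
  lim(x→0) f'(x)/g'(x) = lim(x→0) (6·x)/(1/(x + 1))
  = 0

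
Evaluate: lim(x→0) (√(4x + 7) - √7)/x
This is a standard limit.

Factor or rationalize the expression:
  lim(x→0) (√(4x + 7) - √7)/x = 2·sqrt(7)/7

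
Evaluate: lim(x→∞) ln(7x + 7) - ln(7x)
This is an ∞-∞ indeterminate form.

Combine fractions or rationalize to convert ∞-∞ to 0/0 form:
  lim(x→∞) ln(7x + 7) - ln(7x) = 0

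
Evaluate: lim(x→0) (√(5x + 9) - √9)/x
This is a standard limit.

Factor or rationalize the expression:
  lim(x→0) (√(5x + 9) - √9)/x = 5/6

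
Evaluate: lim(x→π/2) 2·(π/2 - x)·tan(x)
This is a 0·∞ indeterminate form.

Rewrite 0·∞ as a quotient (0/0 or ∞/∞ form), then apply L'Hôpital's rule:
  lim(x→π/2) 2·(π/2 - x)·tan(x) = 2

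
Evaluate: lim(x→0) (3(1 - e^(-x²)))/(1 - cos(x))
This is a 0/0 indeterminate form.

Apply L'Hôpital's rule: differentiate numerator and denominator separately.
  f(x) = 3 - 3·e^(-x^2)   ⇒   f'(x) = 6·x·e^(-x^2)
  g(x) = 1 - cos(x)   ⇒   g'(x) = sin(x)
  lim(x→0) f'(x)/g'(x) = lim(x→0) (6·x·e^(-x^2))/(sin(x))
  = 6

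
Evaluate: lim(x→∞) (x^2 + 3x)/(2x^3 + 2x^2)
This is an ∞/∞ indeterminate form.

Apply L'Hôpital's rule: differentiate numerator and denominator separately.
  f(x) = x^2 + 3·x   ⇒   f'(x) = 2·x + 3
  g(x) = 2·x^3 + 2·x^2   ⇒   g'(x) = 6·x^2 + 4·x
  lim(x→∞) f'(x)/g'(x) = lim(x→∞) (2·x + 3)/(6·x^2 + 4·x)
  = 0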